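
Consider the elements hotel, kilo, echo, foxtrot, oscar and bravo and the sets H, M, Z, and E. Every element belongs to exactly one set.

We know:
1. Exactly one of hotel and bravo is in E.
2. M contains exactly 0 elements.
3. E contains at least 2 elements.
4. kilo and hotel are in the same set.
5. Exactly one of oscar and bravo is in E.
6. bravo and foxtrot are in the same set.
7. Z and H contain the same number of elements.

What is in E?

(2): M already has 0, so the rest are out.
Suppose hotel ∈ E: no assignment then satisfies all the clues, so hotel ∉ E.

E = {bravo, foxtrot}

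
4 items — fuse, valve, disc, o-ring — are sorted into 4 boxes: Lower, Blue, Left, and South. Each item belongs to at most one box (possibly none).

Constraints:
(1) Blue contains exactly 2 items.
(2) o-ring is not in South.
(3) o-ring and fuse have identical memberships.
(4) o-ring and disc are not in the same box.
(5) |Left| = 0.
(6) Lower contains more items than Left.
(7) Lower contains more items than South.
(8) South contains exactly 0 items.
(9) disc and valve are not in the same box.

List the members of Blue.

Blue = {fuse, o-ring}

From (2): o-ring ∉ South.
(3): fuse matches o-ring: fuse ∉ South.
(5): Left already has 0, so the rest are out.
(8): South already has 0, so the rest are out.
Suppose fuse ∉ Blue: no assignment then satisfies all the clues, so fuse ∈ Blue.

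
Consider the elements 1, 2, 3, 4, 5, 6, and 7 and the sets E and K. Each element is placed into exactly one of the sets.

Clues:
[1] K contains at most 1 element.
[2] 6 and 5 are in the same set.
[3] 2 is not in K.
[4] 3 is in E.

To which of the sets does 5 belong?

5: E

From (3): 2 ∉ K.
From (4): 3 ∈ E.
Only one set left: 2 ∈ E.
Suppose 5 ∉ E: no assignment then satisfies all the clues, so 5 ∈ E.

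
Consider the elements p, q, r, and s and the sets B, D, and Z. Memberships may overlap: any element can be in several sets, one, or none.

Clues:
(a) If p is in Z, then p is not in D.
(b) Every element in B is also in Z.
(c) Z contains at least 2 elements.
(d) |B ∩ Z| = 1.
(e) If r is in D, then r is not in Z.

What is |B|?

1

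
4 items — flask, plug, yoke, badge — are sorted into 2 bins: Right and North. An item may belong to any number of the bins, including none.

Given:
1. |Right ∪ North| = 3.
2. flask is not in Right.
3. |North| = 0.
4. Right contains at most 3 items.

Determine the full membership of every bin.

Right = {badge, plug, yoke}; North = {}

From (2): flask ∉ Right.
(3): North already has 0, so the rest are out.
Suppose plug ∉ Right: no assignment then satisfies all the clues, so plug ∈ Right.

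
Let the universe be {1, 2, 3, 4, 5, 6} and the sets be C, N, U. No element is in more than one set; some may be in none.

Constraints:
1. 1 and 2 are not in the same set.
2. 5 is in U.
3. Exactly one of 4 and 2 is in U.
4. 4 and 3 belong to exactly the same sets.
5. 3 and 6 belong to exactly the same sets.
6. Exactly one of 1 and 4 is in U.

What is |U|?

From (2): 5 ∈ U.
Suppose 1 ∈ U: no assignment then satisfies all the clues, so 1 ∉ U.

4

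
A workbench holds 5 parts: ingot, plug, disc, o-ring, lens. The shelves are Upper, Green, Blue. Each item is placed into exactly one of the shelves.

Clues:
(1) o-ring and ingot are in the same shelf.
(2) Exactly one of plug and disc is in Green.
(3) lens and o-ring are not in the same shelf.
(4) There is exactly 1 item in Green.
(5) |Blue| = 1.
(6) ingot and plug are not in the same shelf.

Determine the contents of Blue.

Blue = {lens}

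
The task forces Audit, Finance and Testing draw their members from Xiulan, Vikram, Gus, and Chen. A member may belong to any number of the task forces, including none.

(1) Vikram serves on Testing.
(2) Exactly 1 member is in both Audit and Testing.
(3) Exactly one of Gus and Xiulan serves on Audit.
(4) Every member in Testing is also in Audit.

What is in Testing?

Testing = {Vikram}

From (1): Vikram ∈ Testing.
(4) with Vikram ∈ Testing: Vikram ∈ Audit.
Suppose Xiulan ∈ Testing: no assignment then satisfies all the clues, so Xiulan ∉ Testing.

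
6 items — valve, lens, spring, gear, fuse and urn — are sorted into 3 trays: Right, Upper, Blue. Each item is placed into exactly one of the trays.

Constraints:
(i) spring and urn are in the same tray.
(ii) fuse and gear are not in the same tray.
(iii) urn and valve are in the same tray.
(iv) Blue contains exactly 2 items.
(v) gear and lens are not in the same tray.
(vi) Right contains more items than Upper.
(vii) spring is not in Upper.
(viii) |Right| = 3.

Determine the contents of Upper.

Upper = {gear}

From (vii): spring ∉ Upper.
(i): urn matches spring: urn ∉ Upper.
(iii): valve matches urn: valve ∉ Upper.
Suppose lens ∈ Upper: no assignment then satisfies all the clues, so lens ∉ Upper.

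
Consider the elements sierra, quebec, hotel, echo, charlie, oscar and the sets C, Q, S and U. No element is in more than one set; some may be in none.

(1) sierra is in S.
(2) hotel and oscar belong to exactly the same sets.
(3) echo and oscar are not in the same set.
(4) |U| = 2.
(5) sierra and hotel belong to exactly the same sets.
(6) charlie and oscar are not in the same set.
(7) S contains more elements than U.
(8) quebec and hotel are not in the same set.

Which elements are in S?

From (1): sierra ∈ S.
(5): hotel matches sierra: hotel ∉ C.
(5): hotel matches sierra: hotel ∉ Q.
(5): hotel matches sierra: hotel ∈ S.
(8): quebec ∉ S.
(2): oscar matches hotel: oscar ∉ C.
(2): oscar matches hotel: oscar ∉ Q.
(2): oscar matches hotel: oscar ∈ S.
(3): echo ∉ S.
(6): charlie ∉ S.

S = {hotel, oscar, sierra}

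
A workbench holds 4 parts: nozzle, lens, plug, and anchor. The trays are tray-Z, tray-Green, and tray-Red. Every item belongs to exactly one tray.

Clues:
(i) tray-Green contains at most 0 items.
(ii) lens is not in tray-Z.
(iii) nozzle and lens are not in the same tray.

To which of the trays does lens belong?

From (ii): lens ∉ tray-Z.
(i): tray-Green already has 0, so the rest are out.
Only one tray left: lens ∈ tray-Red.
(iii): nozzle ∉ tray-Red.
Only one tray left: nozzle ∈ tray-Z.

lens: tray-Red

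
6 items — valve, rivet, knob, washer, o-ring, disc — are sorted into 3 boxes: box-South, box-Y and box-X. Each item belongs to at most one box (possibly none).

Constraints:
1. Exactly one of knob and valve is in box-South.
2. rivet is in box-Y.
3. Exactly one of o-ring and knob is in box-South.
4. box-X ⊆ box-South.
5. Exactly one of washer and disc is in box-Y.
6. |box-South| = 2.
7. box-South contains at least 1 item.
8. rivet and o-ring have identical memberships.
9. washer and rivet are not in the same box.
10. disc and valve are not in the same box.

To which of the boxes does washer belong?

washer: box-South

From (2): rivet ∈ box-Y.
(8): o-ring matches rivet: o-ring ∉ box-South.
(8): o-ring matches rivet: o-ring ∈ box-Y.
(9): washer ∉ box-Y.
(3) (exactly one): knob ∈ box-South.
(5) (exactly one): disc ∈ box-Y.
(10): valve ∉ box-Y.
(1) (exactly one): valve ∉ box-South.
(4) contrapositive: valve ∉ box-X.
(6): only 2 candidates remain for box-South, so all are in.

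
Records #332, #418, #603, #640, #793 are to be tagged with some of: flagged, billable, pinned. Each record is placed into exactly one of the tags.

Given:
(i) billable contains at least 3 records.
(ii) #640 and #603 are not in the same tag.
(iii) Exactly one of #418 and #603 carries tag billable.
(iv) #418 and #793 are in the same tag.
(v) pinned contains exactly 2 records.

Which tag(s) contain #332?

#332: pinned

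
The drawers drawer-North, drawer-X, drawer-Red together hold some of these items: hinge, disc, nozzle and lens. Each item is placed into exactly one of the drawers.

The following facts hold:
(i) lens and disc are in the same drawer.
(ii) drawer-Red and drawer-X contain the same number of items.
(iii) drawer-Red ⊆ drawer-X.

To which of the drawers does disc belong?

disc: drawer-North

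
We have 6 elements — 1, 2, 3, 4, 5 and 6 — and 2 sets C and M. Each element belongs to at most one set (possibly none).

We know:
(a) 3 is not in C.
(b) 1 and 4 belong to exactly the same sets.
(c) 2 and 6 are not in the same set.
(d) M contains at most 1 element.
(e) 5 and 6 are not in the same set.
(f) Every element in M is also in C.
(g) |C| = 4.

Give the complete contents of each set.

C = {1, 2, 4, 5}; M = {}

From (a): 3 ∉ C.
(f) contrapositive: 3 ∉ M.
Suppose 1 ∉ C: no assignment then satisfies all the clues, so 1 ∈ C.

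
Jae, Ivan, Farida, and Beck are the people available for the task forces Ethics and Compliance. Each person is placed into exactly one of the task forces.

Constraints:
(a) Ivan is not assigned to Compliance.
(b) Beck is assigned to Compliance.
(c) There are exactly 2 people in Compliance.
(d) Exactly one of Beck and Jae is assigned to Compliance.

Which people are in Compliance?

From (a): Ivan ∉ Compliance.
From (b): Beck ∈ Compliance.
(d) (exactly one): Jae ∉ Compliance.
Only one task force left: Jae ∈ Ethics.
Only one task force left: Ivan ∈ Ethics.
(c): only 2 candidates remain for Compliance, so all are in.

Compliance = {Beck, Farida}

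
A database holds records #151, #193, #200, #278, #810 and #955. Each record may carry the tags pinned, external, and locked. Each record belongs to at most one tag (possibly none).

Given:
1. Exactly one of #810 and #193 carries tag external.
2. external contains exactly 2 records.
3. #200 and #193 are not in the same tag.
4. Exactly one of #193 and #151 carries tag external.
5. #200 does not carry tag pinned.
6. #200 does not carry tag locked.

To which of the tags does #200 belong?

From (5): #200 ∉ pinned.
From (6): #200 ∉ locked.
Suppose #200 ∈ external: no assignment then satisfies all the clues, so #200 ∉ external.

#200: none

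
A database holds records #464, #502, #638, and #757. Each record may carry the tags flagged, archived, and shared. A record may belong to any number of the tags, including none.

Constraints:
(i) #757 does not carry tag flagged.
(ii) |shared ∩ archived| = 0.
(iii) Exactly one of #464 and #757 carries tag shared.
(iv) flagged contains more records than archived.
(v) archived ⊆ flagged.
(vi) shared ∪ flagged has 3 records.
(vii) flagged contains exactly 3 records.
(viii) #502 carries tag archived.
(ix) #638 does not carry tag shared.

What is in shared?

shared = {#464}

From (i): #757 ∉ flagged.
From (viii): #502 ∈ archived.
From (ix): #638 ∉ shared.
(v) with #502 ∈ archived: #502 ∈ flagged.
(v) contrapositive: #757 ∉ archived.
(vii): only 3 candidates remain for flagged, so all are in.
Suppose #464 ∉ shared: no assignment then satisfies all the clues, so #464 ∈ shared.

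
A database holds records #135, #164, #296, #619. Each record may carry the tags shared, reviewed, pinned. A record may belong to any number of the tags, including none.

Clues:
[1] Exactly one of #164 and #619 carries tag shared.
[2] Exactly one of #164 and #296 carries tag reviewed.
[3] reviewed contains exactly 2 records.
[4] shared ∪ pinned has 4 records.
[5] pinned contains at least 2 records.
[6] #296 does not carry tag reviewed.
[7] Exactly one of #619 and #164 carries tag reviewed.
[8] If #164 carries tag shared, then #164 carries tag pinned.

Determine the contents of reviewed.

reviewed = {#135, #164}

From (6): #296 ∉ reviewed.
(2) (exactly one): #164 ∈ reviewed.
(7) (exactly one): #619 ∉ reviewed.
(3): only 2 candidates remain for reviewed, so all are in.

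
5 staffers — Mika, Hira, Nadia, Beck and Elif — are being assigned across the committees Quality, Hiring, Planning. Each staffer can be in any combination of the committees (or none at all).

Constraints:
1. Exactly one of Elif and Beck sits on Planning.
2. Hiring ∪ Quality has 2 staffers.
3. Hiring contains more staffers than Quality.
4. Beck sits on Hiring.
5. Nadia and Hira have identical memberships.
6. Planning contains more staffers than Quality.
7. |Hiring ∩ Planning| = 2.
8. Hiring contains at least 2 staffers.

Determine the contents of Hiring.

From (4): Beck ∈ Hiring.
Suppose Mika ∉ Hiring: no assignment then satisfies all the clues, so Mika ∈ Hiring.

Hiring = {Beck, Mika}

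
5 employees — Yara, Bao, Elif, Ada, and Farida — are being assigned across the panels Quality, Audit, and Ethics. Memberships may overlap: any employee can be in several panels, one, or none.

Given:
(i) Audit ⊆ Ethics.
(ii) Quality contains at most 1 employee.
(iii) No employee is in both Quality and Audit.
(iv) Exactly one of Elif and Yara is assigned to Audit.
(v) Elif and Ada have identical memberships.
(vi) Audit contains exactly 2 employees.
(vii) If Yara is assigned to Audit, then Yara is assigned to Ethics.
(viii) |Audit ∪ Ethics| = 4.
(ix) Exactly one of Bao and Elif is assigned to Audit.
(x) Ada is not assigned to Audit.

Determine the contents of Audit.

From (x): Ada ∉ Audit.
(v): Elif matches Ada: Elif ∉ Audit.
(ix) (exactly one): Bao ∈ Audit.
(i) with Bao ∈ Audit: Bao ∈ Ethics.
(iii) (disjoint): Bao ∉ Quality.
(iv) (exactly one): Yara ∈ Audit.
(vi): Audit already has 2, so the rest are out.
(vii): Yara ∈ Ethics.
(iii) (disjoint): Yara ∉ Quality.

Audit = {Bao, Yara}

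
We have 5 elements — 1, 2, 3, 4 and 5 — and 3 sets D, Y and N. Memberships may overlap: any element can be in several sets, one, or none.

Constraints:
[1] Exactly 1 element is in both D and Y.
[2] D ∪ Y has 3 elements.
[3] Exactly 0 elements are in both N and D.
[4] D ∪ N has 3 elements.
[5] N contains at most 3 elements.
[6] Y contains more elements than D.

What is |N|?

2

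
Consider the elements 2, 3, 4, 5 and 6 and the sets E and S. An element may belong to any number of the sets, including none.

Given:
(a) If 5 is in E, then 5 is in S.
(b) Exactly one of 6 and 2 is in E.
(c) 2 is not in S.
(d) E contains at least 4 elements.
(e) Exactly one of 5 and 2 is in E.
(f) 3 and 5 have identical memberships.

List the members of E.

From (c): 2 ∉ S.
Suppose 2 ∈ E: no assignment then satisfies all the clues, so 2 ∉ E.

E = {3, 4, 5, 6}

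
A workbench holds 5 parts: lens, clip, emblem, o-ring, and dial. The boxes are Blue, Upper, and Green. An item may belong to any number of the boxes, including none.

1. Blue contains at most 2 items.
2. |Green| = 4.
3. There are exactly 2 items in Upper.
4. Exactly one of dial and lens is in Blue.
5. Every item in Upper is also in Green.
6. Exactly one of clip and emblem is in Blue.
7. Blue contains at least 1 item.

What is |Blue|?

2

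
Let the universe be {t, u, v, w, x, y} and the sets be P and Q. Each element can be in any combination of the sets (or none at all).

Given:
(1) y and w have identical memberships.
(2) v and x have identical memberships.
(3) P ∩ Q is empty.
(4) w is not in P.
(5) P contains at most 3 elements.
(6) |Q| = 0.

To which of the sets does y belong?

From (4): w ∉ P.
(1): y matches w: y ∉ P.
(6): Q already has 0, so the rest are out.

y: none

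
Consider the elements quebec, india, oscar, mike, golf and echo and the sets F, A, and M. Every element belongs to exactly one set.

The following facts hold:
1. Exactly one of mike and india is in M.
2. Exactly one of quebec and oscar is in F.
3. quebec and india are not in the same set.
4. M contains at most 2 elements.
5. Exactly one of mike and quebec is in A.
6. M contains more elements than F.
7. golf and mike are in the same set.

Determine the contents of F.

F = {quebec}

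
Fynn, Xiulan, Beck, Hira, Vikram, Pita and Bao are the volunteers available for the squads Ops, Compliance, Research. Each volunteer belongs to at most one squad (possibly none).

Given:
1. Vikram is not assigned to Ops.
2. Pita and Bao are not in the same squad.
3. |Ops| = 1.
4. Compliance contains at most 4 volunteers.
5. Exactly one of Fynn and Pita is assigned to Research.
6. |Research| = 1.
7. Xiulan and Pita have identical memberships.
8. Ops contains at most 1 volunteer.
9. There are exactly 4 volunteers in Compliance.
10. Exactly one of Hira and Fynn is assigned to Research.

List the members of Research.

Research = {Fynn}

From (1): Vikram ∉ Ops.
Suppose Fynn ∉ Research: no assignment then satisfies all the clues, so Fynn ∈ Research.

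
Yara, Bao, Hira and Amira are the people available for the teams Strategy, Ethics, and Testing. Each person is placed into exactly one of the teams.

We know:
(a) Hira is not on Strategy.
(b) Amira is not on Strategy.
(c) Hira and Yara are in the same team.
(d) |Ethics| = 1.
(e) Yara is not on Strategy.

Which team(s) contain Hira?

Hira: Testing

From (a): Hira ∉ Strategy.
From (b): Amira ∉ Strategy.
From (e): Yara ∉ Strategy.
Suppose Hira ∈ Ethics: no assignment then satisfies all the clues, so Hira ∉ Ethics.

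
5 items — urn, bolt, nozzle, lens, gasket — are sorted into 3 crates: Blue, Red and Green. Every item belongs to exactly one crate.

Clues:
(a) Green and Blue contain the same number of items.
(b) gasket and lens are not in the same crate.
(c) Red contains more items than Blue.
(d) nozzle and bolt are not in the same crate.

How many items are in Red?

3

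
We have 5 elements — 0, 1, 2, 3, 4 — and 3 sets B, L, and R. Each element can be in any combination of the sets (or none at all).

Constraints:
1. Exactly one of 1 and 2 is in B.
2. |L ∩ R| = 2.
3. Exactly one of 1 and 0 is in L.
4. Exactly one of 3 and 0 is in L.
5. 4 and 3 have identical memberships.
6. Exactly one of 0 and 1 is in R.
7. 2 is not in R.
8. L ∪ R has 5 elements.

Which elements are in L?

From (7): 2 ∉ R.
Suppose 0 ∈ L: no assignment then satisfies all the clues, so 0 ∉ L.

L = {1, 2, 3, 4}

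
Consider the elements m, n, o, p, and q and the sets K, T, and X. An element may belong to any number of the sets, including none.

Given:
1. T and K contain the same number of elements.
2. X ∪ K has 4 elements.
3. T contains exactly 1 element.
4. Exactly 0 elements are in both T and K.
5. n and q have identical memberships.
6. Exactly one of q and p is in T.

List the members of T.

T = {p}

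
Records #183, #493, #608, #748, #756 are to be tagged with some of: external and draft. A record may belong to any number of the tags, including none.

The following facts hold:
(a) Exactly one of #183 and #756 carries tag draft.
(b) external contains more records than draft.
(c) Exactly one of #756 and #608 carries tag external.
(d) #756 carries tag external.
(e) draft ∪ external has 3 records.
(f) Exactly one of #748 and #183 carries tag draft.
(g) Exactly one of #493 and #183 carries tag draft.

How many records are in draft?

From (d): #756 ∈ external.
(c) (exactly one): #608 ∉ external.
Suppose #183 ∉ draft: no assignment then satisfies all the clues, so #183 ∈ draft.

1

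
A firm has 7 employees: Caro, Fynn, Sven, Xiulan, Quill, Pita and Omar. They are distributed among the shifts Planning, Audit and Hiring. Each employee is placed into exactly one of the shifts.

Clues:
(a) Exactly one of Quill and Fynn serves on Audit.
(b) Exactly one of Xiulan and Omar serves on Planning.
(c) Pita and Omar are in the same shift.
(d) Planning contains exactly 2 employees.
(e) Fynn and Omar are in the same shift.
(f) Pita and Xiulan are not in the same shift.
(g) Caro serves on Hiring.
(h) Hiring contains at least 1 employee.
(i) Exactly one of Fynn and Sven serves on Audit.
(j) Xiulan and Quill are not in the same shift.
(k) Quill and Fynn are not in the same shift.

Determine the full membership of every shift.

From (g): Caro ∈ Hiring.
Suppose Fynn ∈ Planning: no assignment then satisfies all the clues, so Fynn ∉ Planning.

Planning = {Sven, Xiulan}; Audit = {Fynn, Omar, Pita}; Hiring = {Caro, Quill}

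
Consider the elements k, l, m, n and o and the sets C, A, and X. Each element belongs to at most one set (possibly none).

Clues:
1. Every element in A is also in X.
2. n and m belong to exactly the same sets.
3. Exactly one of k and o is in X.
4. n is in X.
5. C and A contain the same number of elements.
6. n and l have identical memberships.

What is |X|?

From (4): n ∈ X.
(2): m matches n: m ∉ C.
(2): m matches n: m ∉ A.
(2): m matches n: m ∈ X.
(6): l matches n: l ∉ C.
(6): l matches n: l ∉ A.
(6): l matches n: l ∈ X.
Suppose k ∈ C: no assignment then satisfies all the clues, so k ∉ C.

4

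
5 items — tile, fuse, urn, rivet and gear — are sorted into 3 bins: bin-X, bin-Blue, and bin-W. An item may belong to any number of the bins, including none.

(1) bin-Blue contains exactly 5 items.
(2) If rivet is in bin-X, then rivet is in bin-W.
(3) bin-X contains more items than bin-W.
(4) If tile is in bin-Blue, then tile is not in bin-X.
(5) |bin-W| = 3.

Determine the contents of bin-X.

(1): only 5 candidates remain for bin-Blue, so all are in.
(4): tile ∉ bin-X.
Suppose fuse ∉ bin-X: no assignment then satisfies all the clues, so fuse ∈ bin-X.

bin-X = {fuse, gear, rivet, urn}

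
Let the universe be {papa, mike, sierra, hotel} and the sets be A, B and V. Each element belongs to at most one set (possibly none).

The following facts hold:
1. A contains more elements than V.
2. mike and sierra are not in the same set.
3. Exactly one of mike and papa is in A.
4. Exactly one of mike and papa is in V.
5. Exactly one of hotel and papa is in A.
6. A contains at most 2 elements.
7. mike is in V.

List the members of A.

A = {papa, sierra}

From (7): mike ∈ V.
(2): sierra ∉ V.
(3) (exactly one): papa ∈ A.
(5) (exactly one): hotel ∉ A.
Suppose sierra ∉ A: no assignment then satisfies all the clues, so sierra ∈ A.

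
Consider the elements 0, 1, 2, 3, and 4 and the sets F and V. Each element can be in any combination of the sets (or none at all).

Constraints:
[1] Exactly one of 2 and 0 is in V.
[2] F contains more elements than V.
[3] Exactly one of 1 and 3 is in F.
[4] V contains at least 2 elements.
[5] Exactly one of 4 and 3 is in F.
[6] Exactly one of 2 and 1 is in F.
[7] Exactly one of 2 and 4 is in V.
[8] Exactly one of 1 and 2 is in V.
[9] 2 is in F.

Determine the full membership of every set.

F = {0, 2, 3}; V = {2, 3}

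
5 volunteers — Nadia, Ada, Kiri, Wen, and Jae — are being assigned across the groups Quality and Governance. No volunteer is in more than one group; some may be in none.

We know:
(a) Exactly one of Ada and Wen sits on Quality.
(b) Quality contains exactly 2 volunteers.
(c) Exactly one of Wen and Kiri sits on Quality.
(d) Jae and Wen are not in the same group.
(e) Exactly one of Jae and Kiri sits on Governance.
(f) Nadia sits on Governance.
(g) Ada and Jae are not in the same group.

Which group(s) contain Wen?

Wen: none

From (f): Nadia ∈ Governance.
Suppose Wen ∈ Quality: no assignment then satisfies all the clues, so Wen ∉ Quality.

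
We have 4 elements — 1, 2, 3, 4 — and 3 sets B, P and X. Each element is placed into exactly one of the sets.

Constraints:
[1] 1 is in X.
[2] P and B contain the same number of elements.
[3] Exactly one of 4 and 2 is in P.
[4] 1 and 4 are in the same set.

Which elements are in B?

B = {3}

From (1): 1 ∈ X.
(4): 4 matches 1: 4 ∉ B.
(4): 4 matches 1: 4 ∉ P.
(4): 4 matches 1: 4 ∈ X.
(3) (exactly one): 2 ∈ P.
Suppose 3 ∉ B: no assignment then satisfies all the clues, so 3 ∈ B.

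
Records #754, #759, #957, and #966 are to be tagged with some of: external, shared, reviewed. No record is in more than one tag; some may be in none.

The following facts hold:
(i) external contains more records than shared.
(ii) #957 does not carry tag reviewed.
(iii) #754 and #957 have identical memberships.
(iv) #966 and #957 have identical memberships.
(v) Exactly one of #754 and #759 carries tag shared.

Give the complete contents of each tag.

external = {#754, #957, #966}; shared = {#759}; reviewed = {}

From (ii): #957 ∉ reviewed.
(iii): #754 matches #957: #754 ∉ reviewed.
(iv): #966 matches #957: #966 ∉ reviewed.
Suppose #754 ∉ external: no assignment then satisfies all the clues, so #754 ∈ external.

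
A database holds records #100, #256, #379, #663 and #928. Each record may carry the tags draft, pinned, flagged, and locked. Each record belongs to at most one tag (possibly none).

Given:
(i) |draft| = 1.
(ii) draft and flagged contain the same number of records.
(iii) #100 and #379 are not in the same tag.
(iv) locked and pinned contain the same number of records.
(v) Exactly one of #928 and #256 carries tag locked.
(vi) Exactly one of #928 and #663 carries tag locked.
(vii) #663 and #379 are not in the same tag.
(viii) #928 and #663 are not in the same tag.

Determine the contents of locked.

locked = {#928}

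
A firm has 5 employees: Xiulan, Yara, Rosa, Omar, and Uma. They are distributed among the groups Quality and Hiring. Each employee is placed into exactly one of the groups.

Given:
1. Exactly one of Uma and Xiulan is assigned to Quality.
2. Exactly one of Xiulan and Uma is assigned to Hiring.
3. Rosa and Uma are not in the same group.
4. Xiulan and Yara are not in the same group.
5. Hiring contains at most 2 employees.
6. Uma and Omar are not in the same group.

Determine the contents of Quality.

Quality = {Omar, Rosa, Xiulan}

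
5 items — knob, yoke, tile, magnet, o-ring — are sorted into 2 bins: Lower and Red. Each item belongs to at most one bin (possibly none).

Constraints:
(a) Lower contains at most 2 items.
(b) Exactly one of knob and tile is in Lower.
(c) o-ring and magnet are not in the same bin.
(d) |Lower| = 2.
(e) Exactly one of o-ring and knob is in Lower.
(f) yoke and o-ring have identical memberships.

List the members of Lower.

Lower = {knob, magnet}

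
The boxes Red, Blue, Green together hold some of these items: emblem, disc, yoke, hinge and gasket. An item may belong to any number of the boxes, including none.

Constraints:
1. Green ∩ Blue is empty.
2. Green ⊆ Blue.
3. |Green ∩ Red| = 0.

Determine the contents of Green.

Green = {}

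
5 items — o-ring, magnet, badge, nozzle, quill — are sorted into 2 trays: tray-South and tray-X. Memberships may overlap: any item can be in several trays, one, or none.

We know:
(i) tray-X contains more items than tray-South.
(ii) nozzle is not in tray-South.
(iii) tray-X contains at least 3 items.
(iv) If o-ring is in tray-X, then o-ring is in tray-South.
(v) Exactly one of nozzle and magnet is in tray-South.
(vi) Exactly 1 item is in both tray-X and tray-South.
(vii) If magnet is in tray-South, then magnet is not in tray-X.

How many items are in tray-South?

From (ii): nozzle ∉ tray-South.
(v) (exactly one): magnet ∈ tray-South.
(vii): magnet ∉ tray-X.

2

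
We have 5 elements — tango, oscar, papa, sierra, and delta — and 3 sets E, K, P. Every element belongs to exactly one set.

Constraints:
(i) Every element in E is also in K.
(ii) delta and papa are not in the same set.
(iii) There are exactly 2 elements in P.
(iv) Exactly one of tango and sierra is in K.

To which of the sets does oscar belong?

oscar: K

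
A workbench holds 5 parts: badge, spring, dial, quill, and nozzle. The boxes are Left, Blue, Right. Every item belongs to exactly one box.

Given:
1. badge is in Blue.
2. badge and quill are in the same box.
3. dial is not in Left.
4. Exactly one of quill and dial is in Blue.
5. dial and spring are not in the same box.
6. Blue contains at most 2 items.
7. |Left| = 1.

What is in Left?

From (1): badge ∈ Blue.
From (3): dial ∉ Left.
(2): quill matches badge: quill ∉ Left.
(2): quill matches badge: quill ∈ Blue.
(4) (exactly one): dial ∉ Blue.
(6): Blue already has 2, so the rest are out.
Only one box left: dial ∈ Right.
(5): spring ∉ Right.
Only one box left: spring ∈ Left.
(7): Left already has 1, so the rest are out.
Only one box left: nozzle ∈ Right.

Left = {spring}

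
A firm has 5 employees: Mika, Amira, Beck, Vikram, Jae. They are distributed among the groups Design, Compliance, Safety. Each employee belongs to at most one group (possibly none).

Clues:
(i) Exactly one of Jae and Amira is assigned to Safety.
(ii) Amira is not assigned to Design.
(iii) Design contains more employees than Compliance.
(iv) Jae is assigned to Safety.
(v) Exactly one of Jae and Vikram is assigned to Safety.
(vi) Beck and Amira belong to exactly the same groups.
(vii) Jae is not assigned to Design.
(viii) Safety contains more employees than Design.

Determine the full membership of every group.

Design = {Vikram}; Compliance = {}; Safety = {Jae, Mika}

From (ii): Amira ∉ Design.
From (iv): Jae ∈ Safety.
(i) (exactly one): Amira ∉ Safety.
(v) (exactly one): Vikram ∉ Safety.
(vi): Beck matches Amira: Beck ∉ Design.
(vi): Beck matches Amira: Beck ∉ Safety.
Suppose Mika ∈ Design: no assignment then satisfies all the clues, so Mika ∉ Design.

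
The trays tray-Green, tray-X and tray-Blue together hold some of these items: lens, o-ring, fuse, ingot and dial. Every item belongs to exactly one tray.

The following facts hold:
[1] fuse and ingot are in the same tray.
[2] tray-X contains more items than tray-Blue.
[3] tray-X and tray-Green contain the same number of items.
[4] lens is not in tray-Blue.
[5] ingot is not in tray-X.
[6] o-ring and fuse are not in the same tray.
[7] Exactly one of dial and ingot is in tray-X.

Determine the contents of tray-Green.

tray-Green = {fuse, ingot}

From (4): lens ∉ tray-Blue.
From (5): ingot ∉ tray-X.
(1): fuse matches ingot: fuse ∉ tray-X.
(7) (exactly one): dial ∈ tray-X.
Suppose lens ∈ tray-Green: no assignment then satisfies all the clues, so lens ∉ tray-Green.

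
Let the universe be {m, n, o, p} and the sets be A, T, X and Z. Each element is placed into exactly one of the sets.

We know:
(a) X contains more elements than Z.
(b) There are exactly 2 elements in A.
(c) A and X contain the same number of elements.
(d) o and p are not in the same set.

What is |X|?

2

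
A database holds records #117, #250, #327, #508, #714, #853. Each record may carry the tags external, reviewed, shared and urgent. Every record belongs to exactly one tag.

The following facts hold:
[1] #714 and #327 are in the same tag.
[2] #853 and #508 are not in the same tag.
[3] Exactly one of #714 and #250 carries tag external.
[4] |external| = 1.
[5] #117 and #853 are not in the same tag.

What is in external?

external = {#250}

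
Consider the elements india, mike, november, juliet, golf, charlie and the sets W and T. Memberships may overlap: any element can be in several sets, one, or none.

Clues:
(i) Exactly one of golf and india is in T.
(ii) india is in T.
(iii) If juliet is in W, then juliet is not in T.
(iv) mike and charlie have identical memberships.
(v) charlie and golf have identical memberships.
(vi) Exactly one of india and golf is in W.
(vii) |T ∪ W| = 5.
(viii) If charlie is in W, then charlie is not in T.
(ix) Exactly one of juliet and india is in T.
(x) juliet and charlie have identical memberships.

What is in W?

W = {charlie, golf, juliet, mike}

From (ii): india ∈ T.
(i) (exactly one): golf ∉ T.
(v): charlie matches golf: charlie ∉ T.
(ix) (exactly one): juliet ∉ T.
(iv): mike matches charlie: mike ∉ T.
Suppose india ∈ W: no assignment then satisfies all the clues, so india ∉ W.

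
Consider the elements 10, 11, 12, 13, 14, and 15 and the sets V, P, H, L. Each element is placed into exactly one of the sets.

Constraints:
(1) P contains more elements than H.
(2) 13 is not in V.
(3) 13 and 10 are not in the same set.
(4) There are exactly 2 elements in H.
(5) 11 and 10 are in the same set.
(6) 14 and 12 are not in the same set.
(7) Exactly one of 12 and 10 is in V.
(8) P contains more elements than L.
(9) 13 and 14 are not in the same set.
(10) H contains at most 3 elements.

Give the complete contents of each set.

V = {12}; P = {10, 11, 14}; H = {13, 15}; L = {}

From (2): 13 ∉ V.
Suppose 10 ∈ V: no assignment then satisfies all the clues, so 10 ∉ V.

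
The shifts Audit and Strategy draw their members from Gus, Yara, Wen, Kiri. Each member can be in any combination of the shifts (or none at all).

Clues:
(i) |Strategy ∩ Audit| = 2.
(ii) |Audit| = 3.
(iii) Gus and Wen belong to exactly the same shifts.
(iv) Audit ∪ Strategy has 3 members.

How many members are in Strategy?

2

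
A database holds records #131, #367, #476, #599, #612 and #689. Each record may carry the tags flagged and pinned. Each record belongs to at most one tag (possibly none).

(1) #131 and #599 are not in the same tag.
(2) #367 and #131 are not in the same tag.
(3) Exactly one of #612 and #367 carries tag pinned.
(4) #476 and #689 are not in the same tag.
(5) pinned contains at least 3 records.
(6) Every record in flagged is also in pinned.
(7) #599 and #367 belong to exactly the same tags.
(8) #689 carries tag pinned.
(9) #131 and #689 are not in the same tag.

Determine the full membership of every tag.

flagged = {}; pinned = {#367, #599, #689}

From (8): #689 ∈ pinned.
(4): #476 ∉ pinned.
(6) contrapositive: #476 ∉ flagged.
(9): #131 ∉ pinned.
(6) contrapositive: #131 ∉ flagged.
Suppose #367 ∈ flagged: no assignment then satisfies all the clues, so #367 ∉ flagged.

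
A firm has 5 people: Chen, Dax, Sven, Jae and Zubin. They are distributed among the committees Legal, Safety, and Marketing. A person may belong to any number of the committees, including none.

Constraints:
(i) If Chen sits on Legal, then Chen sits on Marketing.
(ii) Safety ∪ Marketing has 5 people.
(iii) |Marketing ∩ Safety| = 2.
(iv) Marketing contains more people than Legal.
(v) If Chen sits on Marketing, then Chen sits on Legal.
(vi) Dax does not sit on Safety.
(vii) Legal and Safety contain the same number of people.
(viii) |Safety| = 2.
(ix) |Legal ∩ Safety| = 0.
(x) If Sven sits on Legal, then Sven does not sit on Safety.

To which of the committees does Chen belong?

From (vi): Dax ∉ Safety.
Suppose Chen ∉ Legal: no assignment then satisfies all the clues, so Chen ∈ Legal.

Chen: Legal, Marketing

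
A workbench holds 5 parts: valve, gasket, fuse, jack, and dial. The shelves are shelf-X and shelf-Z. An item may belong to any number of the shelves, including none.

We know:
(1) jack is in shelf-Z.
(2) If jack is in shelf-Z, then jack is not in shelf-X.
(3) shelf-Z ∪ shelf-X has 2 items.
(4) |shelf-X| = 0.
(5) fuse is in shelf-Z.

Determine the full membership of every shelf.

shelf-X = {}; shelf-Z = {fuse, jack}

From (1): jack ∈ shelf-Z.
From (5): fuse ∈ shelf-Z.
(2): jack ∉ shelf-X.
(4): shelf-X already has 0, so the rest are out.
Suppose valve ∈ shelf-Z: no assignment then satisfies all the clues, so valve ∉ shelf-Z.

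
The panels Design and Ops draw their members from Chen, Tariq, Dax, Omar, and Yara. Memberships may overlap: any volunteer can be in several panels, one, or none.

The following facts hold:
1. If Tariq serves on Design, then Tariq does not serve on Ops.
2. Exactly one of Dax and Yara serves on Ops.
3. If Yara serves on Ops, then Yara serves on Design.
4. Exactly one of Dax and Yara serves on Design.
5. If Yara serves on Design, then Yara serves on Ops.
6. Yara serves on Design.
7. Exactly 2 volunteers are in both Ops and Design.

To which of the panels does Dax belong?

From (6): Yara ∈ Design.
(4) (exactly one): Dax ∉ Design.
(5): Yara ∈ Ops.
(2) (exactly one): Dax ∉ Ops.

Dax: none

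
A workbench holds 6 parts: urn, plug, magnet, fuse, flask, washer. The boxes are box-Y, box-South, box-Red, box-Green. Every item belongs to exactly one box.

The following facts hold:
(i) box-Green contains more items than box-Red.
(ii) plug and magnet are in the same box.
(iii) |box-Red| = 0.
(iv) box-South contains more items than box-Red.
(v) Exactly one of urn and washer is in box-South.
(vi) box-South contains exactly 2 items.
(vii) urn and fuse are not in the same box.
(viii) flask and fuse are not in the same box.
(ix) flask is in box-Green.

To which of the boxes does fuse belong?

fuse: box-South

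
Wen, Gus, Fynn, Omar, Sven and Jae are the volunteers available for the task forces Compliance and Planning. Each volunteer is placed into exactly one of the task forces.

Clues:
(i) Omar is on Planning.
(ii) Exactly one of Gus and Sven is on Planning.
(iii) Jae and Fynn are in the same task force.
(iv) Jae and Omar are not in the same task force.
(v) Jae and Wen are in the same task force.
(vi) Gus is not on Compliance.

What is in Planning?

From (i): Omar ∈ Planning.
From (vi): Gus ∉ Compliance.
(iv): Jae ∉ Planning.
(v): Wen matches Jae: Wen ∉ Planning.
Only one task force left: Wen ∈ Compliance.
Only one task force left: Gus ∈ Planning.
Only one task force left: Jae ∈ Compliance.
(ii) (exactly one): Sven ∉ Planning.
(iii): Fynn matches Jae: Fynn ∈ Compliance.
Only one task force left: Sven ∈ Compliance.

Planning = {Gus, Omar}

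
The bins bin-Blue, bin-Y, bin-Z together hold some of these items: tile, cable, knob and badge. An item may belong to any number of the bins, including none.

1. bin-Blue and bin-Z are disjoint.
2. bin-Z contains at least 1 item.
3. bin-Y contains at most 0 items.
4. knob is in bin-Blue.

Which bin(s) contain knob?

knob: bin-Blue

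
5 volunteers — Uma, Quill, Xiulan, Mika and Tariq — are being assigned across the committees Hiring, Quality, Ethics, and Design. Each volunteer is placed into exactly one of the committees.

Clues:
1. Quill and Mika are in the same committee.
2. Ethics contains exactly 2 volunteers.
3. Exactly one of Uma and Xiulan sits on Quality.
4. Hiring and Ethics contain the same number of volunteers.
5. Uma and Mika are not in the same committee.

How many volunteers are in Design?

0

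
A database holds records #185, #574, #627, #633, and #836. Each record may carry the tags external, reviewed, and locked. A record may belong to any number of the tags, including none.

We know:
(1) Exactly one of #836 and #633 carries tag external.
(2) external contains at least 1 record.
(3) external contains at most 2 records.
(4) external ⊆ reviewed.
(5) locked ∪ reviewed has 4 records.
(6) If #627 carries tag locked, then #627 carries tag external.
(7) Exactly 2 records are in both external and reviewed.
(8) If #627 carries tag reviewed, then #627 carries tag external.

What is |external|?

2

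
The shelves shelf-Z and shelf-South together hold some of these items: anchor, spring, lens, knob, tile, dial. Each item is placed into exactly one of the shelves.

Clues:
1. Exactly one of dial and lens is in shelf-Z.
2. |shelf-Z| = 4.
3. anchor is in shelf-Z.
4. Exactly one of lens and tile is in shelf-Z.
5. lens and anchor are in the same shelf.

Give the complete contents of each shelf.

shelf-Z = {anchor, knob, lens, spring}; shelf-South = {dial, tile}

From (3): anchor ∈ shelf-Z.
(5): lens matches anchor: lens ∈ shelf-Z.
(1) (exactly one): dial ∉ shelf-Z.
(4) (exactly one): tile ∉ shelf-Z.
Only one shelf left: tile ∈ shelf-South.
Only one shelf left: dial ∈ shelf-South.
(2): only 4 candidates remain for shelf-Z, so all are in.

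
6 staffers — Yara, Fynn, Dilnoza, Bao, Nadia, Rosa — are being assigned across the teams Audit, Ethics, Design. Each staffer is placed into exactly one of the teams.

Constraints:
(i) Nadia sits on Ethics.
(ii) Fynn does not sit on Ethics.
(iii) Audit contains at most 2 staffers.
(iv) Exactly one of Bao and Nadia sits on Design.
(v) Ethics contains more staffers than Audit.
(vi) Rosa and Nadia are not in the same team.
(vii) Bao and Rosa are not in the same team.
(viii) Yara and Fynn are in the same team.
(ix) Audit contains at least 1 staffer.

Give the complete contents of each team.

Audit = {Rosa}; Ethics = {Dilnoza, Nadia}; Design = {Bao, Fynn, Yara}

From (i): Nadia ∈ Ethics.
From (ii): Fynn ∉ Ethics.
(iv) (exactly one): Bao ∈ Design.
(vi): Rosa ∉ Ethics.
(vii): Rosa ∉ Design.
(viii): Yara matches Fynn: Yara ∉ Ethics.
Only one team left: Rosa ∈ Audit.
Suppose Yara ∈ Audit: no assignment then satisfies all the clues, so Yara ∉ Audit.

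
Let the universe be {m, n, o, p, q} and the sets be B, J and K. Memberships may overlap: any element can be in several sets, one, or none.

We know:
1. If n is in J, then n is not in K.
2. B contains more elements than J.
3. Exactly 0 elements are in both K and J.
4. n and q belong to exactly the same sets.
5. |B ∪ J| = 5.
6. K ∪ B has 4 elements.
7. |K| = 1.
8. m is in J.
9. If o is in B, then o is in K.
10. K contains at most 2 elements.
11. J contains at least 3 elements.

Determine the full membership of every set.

B = {n, o, p, q}; J = {m, n, q}; K = {o}

From (8): m ∈ J.
Suppose m ∈ B: no assignment then satisfies all the clues, so m ∉ B.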